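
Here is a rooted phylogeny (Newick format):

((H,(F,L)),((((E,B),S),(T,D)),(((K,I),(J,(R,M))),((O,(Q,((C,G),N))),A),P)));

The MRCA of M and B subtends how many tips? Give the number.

17

The MRCA of M and B is the node subtending ((((E,B),S),(T,D)),(((K,I),(J,(R,M))),((O,(Q,((C,G),N))),A),P)).
That clade contains 17 terminal taxa: A, B, C, D, E, G, I, J, K, M, N, O, P, Q, R, S, T.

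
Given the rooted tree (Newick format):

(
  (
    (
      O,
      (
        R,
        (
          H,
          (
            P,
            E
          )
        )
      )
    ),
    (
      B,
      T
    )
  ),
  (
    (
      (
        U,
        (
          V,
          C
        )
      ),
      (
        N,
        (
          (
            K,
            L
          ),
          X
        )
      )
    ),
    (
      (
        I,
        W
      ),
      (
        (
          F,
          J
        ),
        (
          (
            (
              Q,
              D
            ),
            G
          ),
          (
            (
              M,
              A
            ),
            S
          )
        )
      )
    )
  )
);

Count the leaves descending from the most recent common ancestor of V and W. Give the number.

17

The MRCA of V and W is the node subtending (((U,(V,C)),(N,((K,L),X))),((I,W),((F,J),(((Q,D),G),((M,A),S))))).
That clade contains 17 terminal taxa: A, C, D, F, G, I, J, K, L, M, N, Q, S, U, V, W, X.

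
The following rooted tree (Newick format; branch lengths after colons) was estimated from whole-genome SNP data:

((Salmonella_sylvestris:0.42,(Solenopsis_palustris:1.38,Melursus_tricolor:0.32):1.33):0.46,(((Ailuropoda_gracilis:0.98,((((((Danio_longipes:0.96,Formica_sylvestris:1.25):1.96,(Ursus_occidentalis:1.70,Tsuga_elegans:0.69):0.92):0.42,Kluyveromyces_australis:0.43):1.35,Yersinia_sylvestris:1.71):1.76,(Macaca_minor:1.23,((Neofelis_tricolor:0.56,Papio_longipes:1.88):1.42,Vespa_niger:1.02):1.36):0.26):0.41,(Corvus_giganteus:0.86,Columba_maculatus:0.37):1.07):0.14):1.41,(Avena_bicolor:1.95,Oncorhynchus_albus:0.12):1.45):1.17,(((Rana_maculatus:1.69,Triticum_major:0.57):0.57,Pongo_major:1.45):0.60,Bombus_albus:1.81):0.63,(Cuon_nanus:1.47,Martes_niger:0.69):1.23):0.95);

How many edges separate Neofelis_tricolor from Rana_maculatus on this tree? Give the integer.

12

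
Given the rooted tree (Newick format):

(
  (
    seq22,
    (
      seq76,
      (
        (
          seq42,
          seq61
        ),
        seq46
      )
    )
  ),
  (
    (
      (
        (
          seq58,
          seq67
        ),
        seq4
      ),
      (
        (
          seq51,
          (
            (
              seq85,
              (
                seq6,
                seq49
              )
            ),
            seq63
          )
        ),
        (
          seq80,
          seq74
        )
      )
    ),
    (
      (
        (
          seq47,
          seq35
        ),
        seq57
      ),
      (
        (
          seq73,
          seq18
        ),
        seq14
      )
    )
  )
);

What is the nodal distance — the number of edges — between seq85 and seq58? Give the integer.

8

The MRCA of seq85 and seq58 is the node subtending (((seq58,seq67),seq4),((seq51,((seq85,(seq6,seq49)),seq63)),(seq80,seq74))).
From seq85 up to that node: 5 branches. From seq58 up to the same node: 3 branches. Total: 5 + 3 = 8.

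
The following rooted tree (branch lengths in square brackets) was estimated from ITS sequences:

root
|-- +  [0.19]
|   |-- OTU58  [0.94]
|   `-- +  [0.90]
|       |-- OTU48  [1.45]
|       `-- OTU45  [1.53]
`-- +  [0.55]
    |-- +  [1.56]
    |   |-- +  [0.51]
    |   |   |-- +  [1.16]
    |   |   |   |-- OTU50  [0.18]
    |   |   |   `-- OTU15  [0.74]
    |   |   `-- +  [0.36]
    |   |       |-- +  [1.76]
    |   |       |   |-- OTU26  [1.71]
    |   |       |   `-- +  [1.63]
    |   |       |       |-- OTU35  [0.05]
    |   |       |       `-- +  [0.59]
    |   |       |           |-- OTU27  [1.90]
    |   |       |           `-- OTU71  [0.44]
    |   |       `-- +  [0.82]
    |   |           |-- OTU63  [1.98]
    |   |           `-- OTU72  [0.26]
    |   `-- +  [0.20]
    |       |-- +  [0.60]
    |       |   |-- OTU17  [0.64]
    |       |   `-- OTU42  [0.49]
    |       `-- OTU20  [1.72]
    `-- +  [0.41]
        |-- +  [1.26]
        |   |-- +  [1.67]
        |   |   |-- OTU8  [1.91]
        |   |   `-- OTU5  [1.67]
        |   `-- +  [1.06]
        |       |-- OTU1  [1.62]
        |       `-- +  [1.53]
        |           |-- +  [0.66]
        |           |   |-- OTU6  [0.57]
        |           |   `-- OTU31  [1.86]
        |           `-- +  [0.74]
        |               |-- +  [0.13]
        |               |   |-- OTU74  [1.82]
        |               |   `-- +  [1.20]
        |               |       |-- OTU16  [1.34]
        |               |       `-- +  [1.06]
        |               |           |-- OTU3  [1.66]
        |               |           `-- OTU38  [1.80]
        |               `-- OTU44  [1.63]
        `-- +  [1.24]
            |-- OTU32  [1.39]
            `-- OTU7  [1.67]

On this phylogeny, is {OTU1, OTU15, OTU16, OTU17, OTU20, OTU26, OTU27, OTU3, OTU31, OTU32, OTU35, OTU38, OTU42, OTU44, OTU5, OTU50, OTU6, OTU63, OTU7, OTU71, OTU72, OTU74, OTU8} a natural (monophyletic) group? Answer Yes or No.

Yes

The most recent common ancestor of these taxa subtends ((((OTU50,OTU15),((OTU26,(OTU35,(OTU27,OTU71))),(OTU63,OTU72))),((OTU17,OTU42),OTU20)),(((OTU8,OTU5),(OTU1,((OTU6,OTU31),((OTU74,(OTU16,(OTU3,OTU38))),OTU44)))),(OTU32,OTU7))).
That clade has exactly 23 tips — every listed taxon and nothing else — so the group is monophyletic.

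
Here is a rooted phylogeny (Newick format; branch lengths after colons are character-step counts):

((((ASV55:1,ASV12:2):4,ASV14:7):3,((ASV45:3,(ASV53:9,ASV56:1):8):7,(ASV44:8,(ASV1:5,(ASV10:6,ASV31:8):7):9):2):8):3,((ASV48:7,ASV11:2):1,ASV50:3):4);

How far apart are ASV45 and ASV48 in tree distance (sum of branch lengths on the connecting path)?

The path runs ASV45 → … → MRCA → … → ASV48; the MRCA is the root of the tree.
Branch lengths along that path: 3 + 7 + 8 + 3 + 4 + 1 + 7 = 33.

33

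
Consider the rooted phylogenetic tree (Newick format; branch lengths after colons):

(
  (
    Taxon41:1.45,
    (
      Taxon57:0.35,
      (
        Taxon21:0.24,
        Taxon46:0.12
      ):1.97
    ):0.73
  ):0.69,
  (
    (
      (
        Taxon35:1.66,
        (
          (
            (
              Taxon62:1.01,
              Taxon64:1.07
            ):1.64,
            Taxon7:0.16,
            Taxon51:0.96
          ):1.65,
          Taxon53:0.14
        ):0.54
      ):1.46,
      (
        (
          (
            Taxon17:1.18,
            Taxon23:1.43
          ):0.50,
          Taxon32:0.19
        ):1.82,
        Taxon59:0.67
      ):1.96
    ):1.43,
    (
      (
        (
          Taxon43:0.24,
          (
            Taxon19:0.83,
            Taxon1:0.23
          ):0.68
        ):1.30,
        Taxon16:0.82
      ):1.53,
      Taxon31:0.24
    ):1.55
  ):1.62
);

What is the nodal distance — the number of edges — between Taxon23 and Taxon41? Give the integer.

The MRCA of Taxon23 and Taxon41 is the root of the tree.
From Taxon23 up to that node: 6 branches. From Taxon41 up to the same node: 2 branches. Total: 6 + 2 = 8.

8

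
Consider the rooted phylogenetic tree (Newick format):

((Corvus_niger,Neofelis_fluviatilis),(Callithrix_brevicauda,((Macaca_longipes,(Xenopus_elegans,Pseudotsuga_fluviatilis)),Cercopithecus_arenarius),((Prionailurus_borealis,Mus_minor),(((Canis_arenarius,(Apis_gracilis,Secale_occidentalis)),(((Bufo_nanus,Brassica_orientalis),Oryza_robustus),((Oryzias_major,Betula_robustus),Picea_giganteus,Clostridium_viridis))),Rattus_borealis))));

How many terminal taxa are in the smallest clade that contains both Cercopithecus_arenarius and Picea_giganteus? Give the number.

The MRCA of Cercopithecus_arenarius and Picea_giganteus is the node subtending (Callithrix_brevicauda,((Macaca_longipes,(Xenopus_elegans,Pseudotsuga_fluviatilis)),Cercopithecus_arenarius),((Prionailurus_borealis,Mus_minor),(((Canis_arenarius,(Apis_gracilis,Secale_occidentalis)),(((Bufo_nanus,Brassica_orientalis),Oryza_robustus),((Oryzias_major,Betula_robustus),Picea_giganteus,Clostridium_viridis))),Rattus_borealis))).
That clade contains 18 terminal taxa: Apis_gracilis, Betula_robustus, Brassica_orientalis, Bufo_nanus, Callithrix_brevicauda, Canis_arenarius, Cercopithecus_arenarius, Clostridium_viridis, Macaca_longipes, Mus_minor, Oryza_robustus, Oryzias_major, Picea_giganteus, Prionailurus_borealis, Pseudotsuga_fluviatilis, Rattus_borealis, Secale_occidentalis, Xenopus_elegans.

18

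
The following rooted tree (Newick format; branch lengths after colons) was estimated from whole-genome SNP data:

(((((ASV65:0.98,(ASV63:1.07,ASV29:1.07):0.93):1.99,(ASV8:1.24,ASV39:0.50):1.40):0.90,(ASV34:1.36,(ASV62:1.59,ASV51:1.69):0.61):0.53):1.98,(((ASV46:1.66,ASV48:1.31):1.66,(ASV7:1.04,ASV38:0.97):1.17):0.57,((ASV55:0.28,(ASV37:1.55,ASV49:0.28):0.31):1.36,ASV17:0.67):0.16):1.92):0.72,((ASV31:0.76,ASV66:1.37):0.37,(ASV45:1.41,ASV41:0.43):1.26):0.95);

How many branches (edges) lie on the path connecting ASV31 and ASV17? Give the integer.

The MRCA of ASV31 and ASV17 is the root of the tree.
From ASV31 up to that node: 3 branches. From ASV17 up to the same node: 4 branches. Total: 3 + 4 = 7.

7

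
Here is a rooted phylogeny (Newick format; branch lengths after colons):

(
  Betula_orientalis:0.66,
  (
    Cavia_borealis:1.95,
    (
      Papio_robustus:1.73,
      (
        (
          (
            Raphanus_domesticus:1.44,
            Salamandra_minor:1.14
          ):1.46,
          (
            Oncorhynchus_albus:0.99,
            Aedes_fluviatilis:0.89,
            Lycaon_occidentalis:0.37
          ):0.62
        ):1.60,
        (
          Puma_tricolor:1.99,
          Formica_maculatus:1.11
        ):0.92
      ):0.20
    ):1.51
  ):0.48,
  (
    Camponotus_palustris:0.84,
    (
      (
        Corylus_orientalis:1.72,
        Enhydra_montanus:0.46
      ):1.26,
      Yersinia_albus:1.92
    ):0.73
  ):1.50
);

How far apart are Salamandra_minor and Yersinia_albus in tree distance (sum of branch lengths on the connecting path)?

The path runs Salamandra_minor → … → MRCA → … → Yersinia_albus; the MRCA is the root of the tree.
Branch lengths along that path: 1.14 + 1.46 + 1.60 + 0.20 + 1.51 + 0.48 + 1.50 + 0.73 + 1.92 = 10.54.

10.54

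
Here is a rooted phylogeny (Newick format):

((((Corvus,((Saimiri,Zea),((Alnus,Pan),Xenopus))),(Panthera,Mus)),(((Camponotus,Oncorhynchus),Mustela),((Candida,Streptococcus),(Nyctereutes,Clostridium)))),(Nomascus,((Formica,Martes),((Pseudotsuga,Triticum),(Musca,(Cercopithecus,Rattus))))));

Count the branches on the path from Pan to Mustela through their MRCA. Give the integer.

The MRCA of Pan and Mustela is the node subtending (((Corvus,((Saimiri,Zea),((Alnus,Pan),Xenopus))),(Panthera,Mus)),(((Camponotus,Oncorhynchus),Mustela),((Candida,Streptococcus),(Nyctereutes,Clostridium)))).
From Pan up to that node: 6 branches. From Mustela up to the same node: 3 branches. Total: 6 + 3 = 9.

9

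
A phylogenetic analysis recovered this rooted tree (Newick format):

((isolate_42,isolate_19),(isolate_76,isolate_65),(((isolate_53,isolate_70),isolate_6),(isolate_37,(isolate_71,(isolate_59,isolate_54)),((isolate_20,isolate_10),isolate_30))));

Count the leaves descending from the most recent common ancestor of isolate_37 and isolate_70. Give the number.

10

The MRCA of isolate_37 and isolate_70 is the node subtending (((isolate_53,isolate_70),isolate_6),(isolate_37,(isolate_71,(isolate_59,isolate_54)),((isolate_20,isolate_10),isolate_30))).
That clade contains 10 terminal taxa: isolate_10, isolate_20, isolate_30, isolate_37, isolate_53, isolate_54, isolate_59, isolate_6, isolate_70, isolate_71.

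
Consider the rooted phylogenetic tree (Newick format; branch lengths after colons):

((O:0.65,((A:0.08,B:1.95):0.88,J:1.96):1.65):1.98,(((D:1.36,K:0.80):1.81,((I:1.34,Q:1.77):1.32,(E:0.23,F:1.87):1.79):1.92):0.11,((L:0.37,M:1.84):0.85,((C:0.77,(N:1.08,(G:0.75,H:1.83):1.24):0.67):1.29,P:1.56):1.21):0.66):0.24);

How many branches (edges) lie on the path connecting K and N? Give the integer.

The MRCA of K and N is the node subtending (((D,K),((I,Q),(E,F))),((L,M),((C,(N,(G,H))),P))).
From K up to that node: 3 branches. From N up to the same node: 5 branches. Total: 3 + 5 = 8.

8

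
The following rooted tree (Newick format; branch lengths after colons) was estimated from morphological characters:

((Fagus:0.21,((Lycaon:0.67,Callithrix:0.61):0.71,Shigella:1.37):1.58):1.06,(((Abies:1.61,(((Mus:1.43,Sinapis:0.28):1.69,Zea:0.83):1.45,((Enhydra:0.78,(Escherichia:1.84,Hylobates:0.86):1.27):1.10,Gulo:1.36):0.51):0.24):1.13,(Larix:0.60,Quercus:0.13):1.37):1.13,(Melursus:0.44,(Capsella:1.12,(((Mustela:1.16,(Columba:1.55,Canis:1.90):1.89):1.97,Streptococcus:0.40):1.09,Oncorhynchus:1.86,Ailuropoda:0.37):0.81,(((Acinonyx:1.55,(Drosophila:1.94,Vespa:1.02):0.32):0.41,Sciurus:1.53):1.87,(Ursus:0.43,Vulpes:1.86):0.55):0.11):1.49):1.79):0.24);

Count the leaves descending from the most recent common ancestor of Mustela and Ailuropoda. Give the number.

The MRCA of Mustela and Ailuropoda is the node subtending (((Mustela,(Columba,Canis)),Streptococcus),Oncorhynchus,Ailuropoda).
That clade contains 6 terminal taxa: Ailuropoda, Canis, Columba, Mustela, Oncorhynchus, Streptococcus.

6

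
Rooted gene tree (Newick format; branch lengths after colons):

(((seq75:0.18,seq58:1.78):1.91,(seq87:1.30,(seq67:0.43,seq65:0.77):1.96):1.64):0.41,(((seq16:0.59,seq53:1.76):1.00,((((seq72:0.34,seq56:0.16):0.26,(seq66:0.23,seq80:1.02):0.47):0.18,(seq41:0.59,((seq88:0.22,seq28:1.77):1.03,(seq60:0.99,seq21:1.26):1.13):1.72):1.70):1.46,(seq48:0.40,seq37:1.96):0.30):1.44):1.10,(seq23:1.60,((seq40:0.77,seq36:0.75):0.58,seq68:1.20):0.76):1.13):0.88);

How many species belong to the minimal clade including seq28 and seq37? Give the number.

11

The MRCA of seq28 and seq37 is the node subtending ((((seq72,seq56),(seq66,seq80)),(seq41,((seq88,seq28),(seq60,seq21)))),(seq48,seq37)).
That clade contains 11 terminal taxa: seq21, seq28, seq37, seq41, seq48, seq56, seq60, seq66, seq72, seq80, seq88.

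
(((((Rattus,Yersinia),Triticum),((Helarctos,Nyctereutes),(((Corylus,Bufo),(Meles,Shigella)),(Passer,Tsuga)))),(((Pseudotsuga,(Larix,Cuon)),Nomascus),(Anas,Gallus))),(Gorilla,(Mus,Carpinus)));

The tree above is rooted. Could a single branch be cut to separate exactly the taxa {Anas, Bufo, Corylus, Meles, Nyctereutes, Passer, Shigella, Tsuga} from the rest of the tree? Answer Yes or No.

No

The MRCA of the listed taxa subtends ((((Rattus,Yersinia),Triticum),((Helarctos,Nyctereutes),(((Corylus,Bufo),(Meles,Shigella)),(Passer,Tsuga)))),(((Pseudotsuga,(Larix,Cuon)),Nomascus),(Anas,Gallus))).
That clade also contains Cuon, Gallus, Helarctos, Larix, Nomascus, Pseudotsuga, Rattus, Triticum, Yersinia, which are not in the proposed group, so the group is not monophyletic.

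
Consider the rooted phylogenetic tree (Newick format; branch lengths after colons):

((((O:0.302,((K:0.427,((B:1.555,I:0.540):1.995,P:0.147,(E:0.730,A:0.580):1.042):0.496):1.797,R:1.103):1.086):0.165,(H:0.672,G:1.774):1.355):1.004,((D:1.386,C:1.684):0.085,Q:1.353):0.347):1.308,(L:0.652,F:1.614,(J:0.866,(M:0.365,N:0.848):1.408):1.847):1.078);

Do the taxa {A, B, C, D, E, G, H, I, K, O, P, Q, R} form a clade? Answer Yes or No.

The most recent common ancestor of these taxa subtends (((O,((K,((B,I),P,(E,A))),R)),(H,G)),((D,C),Q)).
That clade has exactly 13 tips — every listed taxon and nothing else — so the group is monophyletic.

Yes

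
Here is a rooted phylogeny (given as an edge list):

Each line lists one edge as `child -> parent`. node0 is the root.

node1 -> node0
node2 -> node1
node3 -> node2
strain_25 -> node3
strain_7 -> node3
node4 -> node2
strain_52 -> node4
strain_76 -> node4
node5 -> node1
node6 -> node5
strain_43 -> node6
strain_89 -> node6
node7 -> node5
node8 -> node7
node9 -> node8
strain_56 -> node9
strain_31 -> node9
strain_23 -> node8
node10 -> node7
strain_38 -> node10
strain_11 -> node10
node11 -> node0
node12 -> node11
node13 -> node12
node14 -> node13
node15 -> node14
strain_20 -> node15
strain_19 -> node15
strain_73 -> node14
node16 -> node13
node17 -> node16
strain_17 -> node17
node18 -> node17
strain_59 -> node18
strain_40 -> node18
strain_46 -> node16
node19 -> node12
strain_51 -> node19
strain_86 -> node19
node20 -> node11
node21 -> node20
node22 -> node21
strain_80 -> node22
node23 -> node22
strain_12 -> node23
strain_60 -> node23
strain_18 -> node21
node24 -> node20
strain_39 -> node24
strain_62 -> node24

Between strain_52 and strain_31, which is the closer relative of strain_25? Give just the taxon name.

strain_52

The MRCA of strain_25 and strain_52 subtends ((strain_25,strain_7),(strain_52,strain_76)) (4 taxa).
The MRCA of strain_25 and strain_31 subtends (((strain_25,strain_7),(strain_52,strain_76)),((strain_43,strain_89),(((strain_56,strain_31),strain_23),(strain_38,strain_11)))) (11 taxa).
The first is nested inside the second, so strain_25 shares a more recent common ancestor with strain_52.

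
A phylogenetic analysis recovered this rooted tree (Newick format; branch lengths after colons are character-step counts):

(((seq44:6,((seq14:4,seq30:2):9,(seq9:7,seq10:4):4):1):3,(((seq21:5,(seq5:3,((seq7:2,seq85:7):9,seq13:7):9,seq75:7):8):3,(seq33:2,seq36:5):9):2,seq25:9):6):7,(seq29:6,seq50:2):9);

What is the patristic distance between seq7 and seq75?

27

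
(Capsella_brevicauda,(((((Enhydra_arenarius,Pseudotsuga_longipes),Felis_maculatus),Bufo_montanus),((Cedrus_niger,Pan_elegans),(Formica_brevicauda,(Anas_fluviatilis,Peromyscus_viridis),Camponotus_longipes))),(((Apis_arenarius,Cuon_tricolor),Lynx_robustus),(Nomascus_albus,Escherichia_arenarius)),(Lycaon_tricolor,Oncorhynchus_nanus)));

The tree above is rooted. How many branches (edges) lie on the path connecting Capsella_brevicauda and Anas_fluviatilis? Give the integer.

The MRCA of Capsella_brevicauda and Anas_fluviatilis is the root of the tree.
From Capsella_brevicauda up to that node: 1 branch. From Anas_fluviatilis up to the same node: 6 branches. Total: 1 + 6 = 7.

7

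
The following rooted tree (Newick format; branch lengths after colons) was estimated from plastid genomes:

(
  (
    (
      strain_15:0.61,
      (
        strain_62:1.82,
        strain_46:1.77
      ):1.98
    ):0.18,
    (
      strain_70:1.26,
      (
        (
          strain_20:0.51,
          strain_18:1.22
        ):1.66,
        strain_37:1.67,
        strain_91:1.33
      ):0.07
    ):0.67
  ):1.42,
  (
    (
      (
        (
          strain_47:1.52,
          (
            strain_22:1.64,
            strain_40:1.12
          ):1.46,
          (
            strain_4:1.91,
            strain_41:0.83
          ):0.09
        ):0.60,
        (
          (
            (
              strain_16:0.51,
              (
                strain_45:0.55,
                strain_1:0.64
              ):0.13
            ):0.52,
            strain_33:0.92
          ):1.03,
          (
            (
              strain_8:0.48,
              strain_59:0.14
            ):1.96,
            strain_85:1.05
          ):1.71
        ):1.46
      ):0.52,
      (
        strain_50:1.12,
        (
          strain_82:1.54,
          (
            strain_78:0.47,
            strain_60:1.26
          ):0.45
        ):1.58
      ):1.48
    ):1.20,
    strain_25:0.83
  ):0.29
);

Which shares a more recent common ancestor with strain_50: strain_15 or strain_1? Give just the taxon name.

strain_1

The MRCA of strain_50 and strain_1 subtends (((strain_47,(strain_22,strain_40),(strain_4,strain_41)),(((strain_16,(strain_45,strain_1)),strain_33),((strain_8,strain_59),strain_85))),(strain_50,(strain_82,(strain_78,strain_60)))) (16 taxa).
The MRCA of strain_50 and strain_15 is the root, subtending the entire tree (25 taxa).
The first is nested inside the second, so strain_50 shares a more recent common ancestor with strain_1.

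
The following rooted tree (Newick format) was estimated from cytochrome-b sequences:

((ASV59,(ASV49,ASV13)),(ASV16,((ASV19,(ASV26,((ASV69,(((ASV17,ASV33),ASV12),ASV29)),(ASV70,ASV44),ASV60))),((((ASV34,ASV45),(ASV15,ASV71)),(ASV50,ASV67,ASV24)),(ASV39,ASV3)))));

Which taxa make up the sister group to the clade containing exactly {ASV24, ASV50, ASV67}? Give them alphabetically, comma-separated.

The clade containing exactly {ASV24, ASV50, ASV67} attaches to the tree at the node subtending (((ASV34,ASV45),(ASV15,ASV71)),(ASV50,ASV67,ASV24)).
The other lineage descending from that same node — the sister group — is ((ASV34,ASV45),(ASV15,ASV71)); its 4 tips in alphabetical order are the answer.

ASV15, ASV34, ASV45, ASV71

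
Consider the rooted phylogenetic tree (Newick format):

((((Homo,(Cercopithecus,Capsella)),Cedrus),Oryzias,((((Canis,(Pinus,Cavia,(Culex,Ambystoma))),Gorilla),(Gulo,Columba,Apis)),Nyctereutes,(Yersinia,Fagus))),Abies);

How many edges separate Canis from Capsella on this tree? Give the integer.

9

The MRCA of Canis and Capsella is the node subtending (((Homo,(Cercopithecus,Capsella)),Cedrus),Oryzias,((((Canis,(Pinus,Cavia,(Culex,Ambystoma))),Gorilla),(Gulo,Columba,Apis)),Nyctereutes,(Yersinia,Fagus))).
From Canis up to that node: 5 branches. From Capsella up to the same node: 4 branches. Total: 5 + 4 = 9.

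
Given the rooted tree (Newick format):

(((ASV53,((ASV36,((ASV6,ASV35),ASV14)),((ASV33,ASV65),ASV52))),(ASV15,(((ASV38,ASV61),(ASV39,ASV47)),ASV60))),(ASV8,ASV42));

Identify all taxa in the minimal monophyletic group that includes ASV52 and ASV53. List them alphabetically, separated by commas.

ASV14, ASV33, ASV35, ASV36, ASV52, ASV53, ASV6, ASV65

Tracing ASV52: it sits inside ((ASV33,ASV65),ASV52).
Tracing ASV53: it sits inside (ASV53,((ASV36,((ASV6,ASV35),ASV14)),((ASV33,ASV65),ASV52))).
The smallest clade enclosing both is (ASV53,((ASV36,((ASV6,ASV35),ASV14)),((ASV33,ASV65),ASV52))); the answer is its 8 terminal taxa in alphabetical order.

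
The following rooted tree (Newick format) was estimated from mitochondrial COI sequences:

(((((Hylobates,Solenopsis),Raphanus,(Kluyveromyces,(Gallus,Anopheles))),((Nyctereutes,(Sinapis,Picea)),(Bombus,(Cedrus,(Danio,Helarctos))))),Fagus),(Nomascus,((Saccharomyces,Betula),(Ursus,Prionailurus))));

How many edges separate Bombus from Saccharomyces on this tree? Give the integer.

The MRCA of Bombus and Saccharomyces is the root of the tree.
From Bombus up to that node: 5 branches. From Saccharomyces up to the same node: 4 branches. Total: 5 + 4 = 9.

9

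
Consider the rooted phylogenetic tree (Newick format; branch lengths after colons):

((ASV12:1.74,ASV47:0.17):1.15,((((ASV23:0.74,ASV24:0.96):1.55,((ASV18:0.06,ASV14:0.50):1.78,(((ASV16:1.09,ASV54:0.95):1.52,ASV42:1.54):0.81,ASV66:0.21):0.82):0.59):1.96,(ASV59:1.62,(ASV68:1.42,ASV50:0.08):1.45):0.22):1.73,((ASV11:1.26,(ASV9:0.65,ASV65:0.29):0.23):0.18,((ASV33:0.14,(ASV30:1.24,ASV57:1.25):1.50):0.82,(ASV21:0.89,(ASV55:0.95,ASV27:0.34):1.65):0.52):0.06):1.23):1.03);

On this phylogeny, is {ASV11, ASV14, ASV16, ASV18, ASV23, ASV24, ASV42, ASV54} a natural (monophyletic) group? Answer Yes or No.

No

The MRCA of the listed taxa subtends ((((ASV23,ASV24),((ASV18,ASV14),(((ASV16,ASV54),ASV42),ASV66))),(ASV59,(ASV68,ASV50))),((ASV11,(ASV9,ASV65)),((ASV33,(ASV30,ASV57)),(ASV21,(ASV55,ASV27))))).
That clade also contains ASV21, ASV27, ASV30, ASV33, ASV50, ASV55, ASV57, ASV59, ASV65, ASV66, ASV68, ASV9, which are not in the proposed group, so the group is not monophyletic.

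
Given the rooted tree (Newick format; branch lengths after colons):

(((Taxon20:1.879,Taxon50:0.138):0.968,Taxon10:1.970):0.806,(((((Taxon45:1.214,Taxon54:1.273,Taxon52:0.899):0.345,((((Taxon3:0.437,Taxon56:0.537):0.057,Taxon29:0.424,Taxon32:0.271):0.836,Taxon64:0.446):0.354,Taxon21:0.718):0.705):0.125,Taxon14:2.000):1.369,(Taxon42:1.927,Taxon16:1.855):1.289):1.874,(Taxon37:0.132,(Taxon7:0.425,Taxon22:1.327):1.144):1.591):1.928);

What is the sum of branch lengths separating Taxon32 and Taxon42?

The path runs Taxon32 → … → MRCA → … → Taxon42; the MRCA is the node subtending ((((Taxon45,Taxon54,Taxon52),((((Taxon3,Taxon56),Taxon29,Taxon32),Taxon64),Taxon21)),Taxon14),(Taxon42,Taxon16)).
Branch lengths along that path: 0.271 + 0.836 + 0.354 + 0.705 + 0.125 + 1.369 + 1.289 + 1.927 = 6.876.

6.876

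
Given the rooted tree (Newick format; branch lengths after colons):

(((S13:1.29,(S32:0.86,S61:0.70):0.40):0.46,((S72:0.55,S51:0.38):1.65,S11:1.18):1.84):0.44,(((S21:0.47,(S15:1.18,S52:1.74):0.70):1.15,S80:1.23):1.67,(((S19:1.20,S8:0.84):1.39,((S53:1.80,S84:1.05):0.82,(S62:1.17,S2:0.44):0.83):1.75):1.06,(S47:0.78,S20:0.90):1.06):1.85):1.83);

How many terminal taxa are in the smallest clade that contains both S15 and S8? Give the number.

The MRCA of S15 and S8 is the node subtending (((S21,(S15,S52)),S80),(((S19,S8),((S53,S84),(S62,S2))),(S47,S20))).
That clade contains 12 terminal taxa: S15, S19, S2, S20, S21, S47, S52, S53, S62, S8, S80, S84.

12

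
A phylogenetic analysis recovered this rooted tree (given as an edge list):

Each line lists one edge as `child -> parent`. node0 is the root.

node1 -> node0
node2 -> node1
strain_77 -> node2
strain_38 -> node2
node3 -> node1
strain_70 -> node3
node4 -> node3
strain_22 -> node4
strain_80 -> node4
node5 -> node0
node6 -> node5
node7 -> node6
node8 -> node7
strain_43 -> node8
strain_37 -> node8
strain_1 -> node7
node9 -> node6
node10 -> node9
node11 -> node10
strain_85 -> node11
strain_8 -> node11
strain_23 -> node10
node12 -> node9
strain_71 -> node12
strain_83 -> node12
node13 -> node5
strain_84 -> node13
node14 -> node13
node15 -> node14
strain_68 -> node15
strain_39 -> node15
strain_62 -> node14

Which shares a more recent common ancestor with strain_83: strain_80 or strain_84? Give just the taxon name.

The MRCA of strain_83 and strain_84 subtends ((((strain_43,strain_37),strain_1),(((strain_85,strain_8),strain_23),(strain_71,strain_83))),(strain_84,((strain_68,strain_39),strain_62))) (12 taxa).
The MRCA of strain_83 and strain_80 is the root, subtending the entire tree (17 taxa).
The first is nested inside the second, so strain_83 shares a more recent common ancestor with strain_84.

strain_84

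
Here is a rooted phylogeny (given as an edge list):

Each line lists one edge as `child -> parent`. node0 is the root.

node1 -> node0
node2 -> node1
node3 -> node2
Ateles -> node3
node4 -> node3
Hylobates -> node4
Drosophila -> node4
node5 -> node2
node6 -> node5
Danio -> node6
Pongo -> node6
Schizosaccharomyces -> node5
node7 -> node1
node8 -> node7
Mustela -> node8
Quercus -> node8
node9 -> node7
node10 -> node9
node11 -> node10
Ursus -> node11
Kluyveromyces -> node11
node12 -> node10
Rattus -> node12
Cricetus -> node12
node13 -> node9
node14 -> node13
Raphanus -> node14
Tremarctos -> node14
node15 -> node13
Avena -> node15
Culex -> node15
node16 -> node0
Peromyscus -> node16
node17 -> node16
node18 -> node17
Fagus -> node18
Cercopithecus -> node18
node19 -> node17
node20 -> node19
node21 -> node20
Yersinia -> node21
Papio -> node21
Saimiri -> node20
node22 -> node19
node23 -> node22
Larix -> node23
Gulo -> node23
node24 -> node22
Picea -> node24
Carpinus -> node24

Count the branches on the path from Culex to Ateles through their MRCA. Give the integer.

The MRCA of Culex and Ateles is the node subtending (((Ateles,(Hylobates,Drosophila)),((Danio,Pongo),Schizosaccharomyces)),((Mustela,Quercus),(((Ursus,Kluyveromyces),(Rattus,Cricetus)),((Raphanus,Tremarctos),(Avena,Culex))))).
From Culex up to that node: 5 branches. From Ateles up to the same node: 3 branches. Total: 5 + 3 = 8.

8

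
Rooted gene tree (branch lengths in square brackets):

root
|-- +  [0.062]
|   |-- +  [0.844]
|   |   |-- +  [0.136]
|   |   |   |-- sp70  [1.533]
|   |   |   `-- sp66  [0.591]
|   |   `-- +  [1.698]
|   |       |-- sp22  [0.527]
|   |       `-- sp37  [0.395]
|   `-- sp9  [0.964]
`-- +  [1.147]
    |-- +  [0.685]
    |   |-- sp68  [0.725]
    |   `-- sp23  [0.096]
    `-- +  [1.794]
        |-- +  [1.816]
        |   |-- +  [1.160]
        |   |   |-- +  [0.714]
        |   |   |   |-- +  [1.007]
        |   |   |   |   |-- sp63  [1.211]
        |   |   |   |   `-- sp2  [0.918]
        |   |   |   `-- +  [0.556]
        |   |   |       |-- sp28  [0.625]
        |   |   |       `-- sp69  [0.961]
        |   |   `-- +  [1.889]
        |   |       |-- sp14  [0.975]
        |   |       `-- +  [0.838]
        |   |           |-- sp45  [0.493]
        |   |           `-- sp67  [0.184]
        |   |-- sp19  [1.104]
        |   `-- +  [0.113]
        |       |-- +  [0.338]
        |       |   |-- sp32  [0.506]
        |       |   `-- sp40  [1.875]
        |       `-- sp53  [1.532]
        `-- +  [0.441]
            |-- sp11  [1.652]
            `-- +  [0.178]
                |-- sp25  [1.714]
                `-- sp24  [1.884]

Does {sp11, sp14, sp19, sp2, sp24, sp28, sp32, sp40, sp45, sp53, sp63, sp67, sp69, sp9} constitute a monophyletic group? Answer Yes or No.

No

The MRCA of the listed taxa is the root, so the smallest clade containing them is the whole tree.
That clade also contains sp22, sp23, sp25, sp37, sp66, sp68, sp70, which are not in the proposed group, so the group is not monophyletic.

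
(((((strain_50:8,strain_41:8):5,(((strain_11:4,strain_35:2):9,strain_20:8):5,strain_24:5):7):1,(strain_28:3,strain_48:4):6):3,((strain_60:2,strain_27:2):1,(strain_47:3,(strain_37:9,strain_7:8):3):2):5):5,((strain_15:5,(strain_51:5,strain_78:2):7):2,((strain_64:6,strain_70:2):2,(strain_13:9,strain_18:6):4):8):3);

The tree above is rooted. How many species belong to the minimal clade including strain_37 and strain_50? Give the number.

The MRCA of strain_37 and strain_50 is the node subtending ((((strain_50,strain_41),(((strain_11,strain_35),strain_20),strain_24)),(strain_28,strain_48)),((strain_60,strain_27),(strain_47,(strain_37,strain_7)))).
That clade contains 13 terminal taxa: strain_11, strain_20, strain_24, strain_27, strain_28, strain_35, strain_37, strain_41, strain_47, strain_48, strain_50, strain_60, strain_7.

13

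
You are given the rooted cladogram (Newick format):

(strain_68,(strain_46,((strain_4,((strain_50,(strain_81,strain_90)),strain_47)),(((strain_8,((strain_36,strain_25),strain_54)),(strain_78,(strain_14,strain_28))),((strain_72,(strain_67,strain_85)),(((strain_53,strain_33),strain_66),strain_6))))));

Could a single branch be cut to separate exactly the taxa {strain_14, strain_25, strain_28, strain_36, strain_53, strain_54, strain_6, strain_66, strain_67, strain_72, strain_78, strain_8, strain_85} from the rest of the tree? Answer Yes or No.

No

The MRCA of the listed taxa subtends (((strain_8,((strain_36,strain_25),strain_54)),(strain_78,(strain_14,strain_28))),((strain_72,(strain_67,strain_85)),(((strain_53,strain_33),strain_66),strain_6))).
That clade also contains strain_33, which is not in the proposed group, so the group is not monophyletic.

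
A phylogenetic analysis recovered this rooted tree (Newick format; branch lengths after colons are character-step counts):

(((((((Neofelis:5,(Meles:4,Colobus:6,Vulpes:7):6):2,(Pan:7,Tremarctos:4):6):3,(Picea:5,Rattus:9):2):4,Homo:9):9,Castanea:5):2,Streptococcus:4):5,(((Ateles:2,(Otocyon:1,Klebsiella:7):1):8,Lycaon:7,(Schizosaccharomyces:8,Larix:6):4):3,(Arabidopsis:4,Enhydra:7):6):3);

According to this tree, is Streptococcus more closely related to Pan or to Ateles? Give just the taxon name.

Pan

The MRCA of Streptococcus and Pan subtends ((((((Neofelis,(Meles,Colobus,Vulpes)),(Pan,Tremarctos)),(Picea,Rattus)),Homo),Castanea),Streptococcus) (11 taxa).
The MRCA of Streptococcus and Ateles is the root, subtending the entire tree (19 taxa).
The first is nested inside the second, so Streptococcus shares a more recent common ancestor with Pan.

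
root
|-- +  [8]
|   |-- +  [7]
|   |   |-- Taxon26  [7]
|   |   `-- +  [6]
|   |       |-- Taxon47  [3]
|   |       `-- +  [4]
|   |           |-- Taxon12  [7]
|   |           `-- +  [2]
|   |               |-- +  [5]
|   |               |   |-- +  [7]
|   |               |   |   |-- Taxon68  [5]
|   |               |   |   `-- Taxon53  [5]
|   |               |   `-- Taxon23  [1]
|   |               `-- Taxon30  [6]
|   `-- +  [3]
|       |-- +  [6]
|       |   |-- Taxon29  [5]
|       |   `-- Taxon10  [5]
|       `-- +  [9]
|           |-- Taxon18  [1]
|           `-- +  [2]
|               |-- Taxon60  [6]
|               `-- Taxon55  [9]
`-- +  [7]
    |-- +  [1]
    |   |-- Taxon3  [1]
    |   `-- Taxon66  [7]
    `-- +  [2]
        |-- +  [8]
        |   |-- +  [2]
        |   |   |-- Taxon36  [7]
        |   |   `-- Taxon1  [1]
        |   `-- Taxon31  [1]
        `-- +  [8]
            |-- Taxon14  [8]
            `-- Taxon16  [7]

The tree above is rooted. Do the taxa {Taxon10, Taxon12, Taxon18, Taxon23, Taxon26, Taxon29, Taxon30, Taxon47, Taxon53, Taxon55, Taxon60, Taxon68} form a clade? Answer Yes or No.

The most recent common ancestor of these taxa subtends ((Taxon26,(Taxon47,(Taxon12,(((Taxon68,Taxon53),Taxon23),Taxon30)))),((Taxon29,Taxon10),(Taxon18,(Taxon60,Taxon55)))).
That clade has exactly 12 tips — every listed taxon and nothing else — so the group is monophyletic.

Yes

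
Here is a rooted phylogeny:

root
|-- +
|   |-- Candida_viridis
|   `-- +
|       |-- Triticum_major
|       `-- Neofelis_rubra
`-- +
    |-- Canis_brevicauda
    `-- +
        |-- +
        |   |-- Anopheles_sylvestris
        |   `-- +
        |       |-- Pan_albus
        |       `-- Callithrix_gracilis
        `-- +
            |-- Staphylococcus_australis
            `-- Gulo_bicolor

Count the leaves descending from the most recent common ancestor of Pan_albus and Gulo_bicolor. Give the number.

5

The MRCA of Pan_albus and Gulo_bicolor is the node subtending ((Anopheles_sylvestris,(Pan_albus,Callithrix_gracilis)),(Staphylococcus_australis,Gulo_bicolor)).
That clade contains 5 terminal taxa: Anopheles_sylvestris, Callithrix_gracilis, Gulo_bicolor, Pan_albus, Staphylococcus_australis.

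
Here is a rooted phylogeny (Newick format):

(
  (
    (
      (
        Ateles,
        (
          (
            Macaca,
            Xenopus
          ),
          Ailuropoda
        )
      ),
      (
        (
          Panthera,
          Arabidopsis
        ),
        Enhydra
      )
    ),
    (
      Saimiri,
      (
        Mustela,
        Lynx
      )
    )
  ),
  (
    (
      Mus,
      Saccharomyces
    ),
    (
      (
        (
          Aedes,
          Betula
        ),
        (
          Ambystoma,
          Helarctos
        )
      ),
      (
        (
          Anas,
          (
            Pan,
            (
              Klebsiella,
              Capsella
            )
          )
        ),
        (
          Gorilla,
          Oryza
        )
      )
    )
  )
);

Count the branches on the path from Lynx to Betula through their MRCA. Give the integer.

9

The MRCA of Lynx and Betula is the root of the tree.
From Lynx up to that node: 4 branches. From Betula up to the same node: 5 branches. Total: 4 + 5 = 9.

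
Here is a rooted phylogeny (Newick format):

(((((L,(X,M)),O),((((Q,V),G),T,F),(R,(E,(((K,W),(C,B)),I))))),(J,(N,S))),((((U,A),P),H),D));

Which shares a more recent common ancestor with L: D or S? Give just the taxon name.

The MRCA of L and S subtends ((((L,(X,M)),O),((((Q,V),G),T,F),(R,(E,(((K,W),(C,B)),I))))),(J,(N,S))) (19 taxa).
The MRCA of L and D is the root, subtending the entire tree (24 taxa).
The first is nested inside the second, so L shares a more recent common ancestor with S.

S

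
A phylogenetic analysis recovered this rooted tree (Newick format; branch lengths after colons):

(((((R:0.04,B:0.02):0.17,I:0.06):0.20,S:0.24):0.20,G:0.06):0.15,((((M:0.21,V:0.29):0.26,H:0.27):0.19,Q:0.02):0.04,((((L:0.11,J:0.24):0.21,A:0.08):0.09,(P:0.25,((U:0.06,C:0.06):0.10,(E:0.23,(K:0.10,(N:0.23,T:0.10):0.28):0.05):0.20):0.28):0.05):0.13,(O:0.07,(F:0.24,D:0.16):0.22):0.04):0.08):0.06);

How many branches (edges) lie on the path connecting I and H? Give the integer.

8

The MRCA of I and H is the root of the tree.
From I up to that node: 4 branches. From H up to the same node: 4 branches. Total: 4 + 4 = 8.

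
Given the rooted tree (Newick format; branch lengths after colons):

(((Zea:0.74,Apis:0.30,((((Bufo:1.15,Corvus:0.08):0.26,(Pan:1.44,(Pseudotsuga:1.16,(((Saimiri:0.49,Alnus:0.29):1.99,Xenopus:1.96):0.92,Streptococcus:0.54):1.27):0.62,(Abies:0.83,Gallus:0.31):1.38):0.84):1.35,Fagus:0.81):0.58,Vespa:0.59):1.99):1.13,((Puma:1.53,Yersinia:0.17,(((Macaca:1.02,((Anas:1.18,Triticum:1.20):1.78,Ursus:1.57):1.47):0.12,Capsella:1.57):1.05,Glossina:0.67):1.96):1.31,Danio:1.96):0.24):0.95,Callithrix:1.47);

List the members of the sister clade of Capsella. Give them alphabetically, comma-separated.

Anas, Macaca, Triticum, Ursus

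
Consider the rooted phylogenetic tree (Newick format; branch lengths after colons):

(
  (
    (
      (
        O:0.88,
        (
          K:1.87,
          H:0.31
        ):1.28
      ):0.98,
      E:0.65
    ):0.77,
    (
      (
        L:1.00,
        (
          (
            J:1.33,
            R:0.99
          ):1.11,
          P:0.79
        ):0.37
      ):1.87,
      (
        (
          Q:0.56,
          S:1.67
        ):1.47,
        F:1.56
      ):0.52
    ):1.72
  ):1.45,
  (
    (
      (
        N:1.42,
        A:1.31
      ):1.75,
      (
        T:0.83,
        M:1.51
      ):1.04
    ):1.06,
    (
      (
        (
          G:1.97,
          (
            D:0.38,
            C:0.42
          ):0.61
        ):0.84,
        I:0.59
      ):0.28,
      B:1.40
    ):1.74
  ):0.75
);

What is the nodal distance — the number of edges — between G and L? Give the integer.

9

The MRCA of G and L is the root of the tree.
From G up to that node: 5 branches. From L up to the same node: 4 branches. Total: 5 + 4 = 9.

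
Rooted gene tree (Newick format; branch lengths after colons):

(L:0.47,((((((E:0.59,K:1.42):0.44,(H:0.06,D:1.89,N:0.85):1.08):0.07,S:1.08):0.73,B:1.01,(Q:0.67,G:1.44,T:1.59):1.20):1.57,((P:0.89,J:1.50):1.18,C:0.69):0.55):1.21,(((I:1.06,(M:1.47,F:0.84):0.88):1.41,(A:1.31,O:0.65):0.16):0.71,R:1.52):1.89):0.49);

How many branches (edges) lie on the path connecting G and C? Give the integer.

5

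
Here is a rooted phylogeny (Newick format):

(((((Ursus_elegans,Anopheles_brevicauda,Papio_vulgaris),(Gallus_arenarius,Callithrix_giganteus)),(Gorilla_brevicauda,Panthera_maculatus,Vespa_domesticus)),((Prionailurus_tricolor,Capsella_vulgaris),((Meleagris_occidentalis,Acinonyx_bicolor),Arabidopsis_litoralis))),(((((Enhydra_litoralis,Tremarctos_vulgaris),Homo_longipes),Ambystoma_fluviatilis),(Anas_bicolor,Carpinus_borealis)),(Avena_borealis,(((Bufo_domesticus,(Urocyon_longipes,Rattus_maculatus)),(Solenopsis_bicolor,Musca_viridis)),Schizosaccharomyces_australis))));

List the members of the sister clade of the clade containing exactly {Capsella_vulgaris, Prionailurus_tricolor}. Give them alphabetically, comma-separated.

The clade containing exactly {Capsella_vulgaris, Prionailurus_tricolor} attaches to the tree at the node subtending ((Prionailurus_tricolor,Capsella_vulgaris),((Meleagris_occidentalis,Acinonyx_bicolor),Arabidopsis_litoralis)).
The other lineage descending from that same node — the sister group — is ((Meleagris_occidentalis,Acinonyx_bicolor),Arabidopsis_litoralis); its 3 tips in alphabetical order are the answer.

Acinonyx_bicolor, Arabidopsis_litoralis, Meleagris_occidentalis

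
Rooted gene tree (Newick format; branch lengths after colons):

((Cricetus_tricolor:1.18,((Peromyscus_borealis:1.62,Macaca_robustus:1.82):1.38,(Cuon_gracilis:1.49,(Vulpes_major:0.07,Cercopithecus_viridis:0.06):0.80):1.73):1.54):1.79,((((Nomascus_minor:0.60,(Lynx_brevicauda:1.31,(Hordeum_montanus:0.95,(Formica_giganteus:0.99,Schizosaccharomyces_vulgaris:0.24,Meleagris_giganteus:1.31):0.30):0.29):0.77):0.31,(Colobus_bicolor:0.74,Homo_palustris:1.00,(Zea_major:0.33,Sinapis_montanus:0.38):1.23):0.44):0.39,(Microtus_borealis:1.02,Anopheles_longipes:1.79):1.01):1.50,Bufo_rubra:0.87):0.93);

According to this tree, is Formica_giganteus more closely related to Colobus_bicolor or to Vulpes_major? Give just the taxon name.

The MRCA of Formica_giganteus and Colobus_bicolor subtends ((Nomascus_minor,(Lynx_brevicauda,(Hordeum_montanus,(Formica_giganteus,Schizosaccharomyces_vulgaris,Meleagris_giganteus)))),(Colobus_bicolor,Homo_palustris,(Zea_major,Sinapis_montanus))) (10 taxa).
The MRCA of Formica_giganteus and Vulpes_major is the root, subtending the entire tree (19 taxa).
The first is nested inside the second, so Formica_giganteus shares a more recent common ancestor with Colobus_bicolor.

Colobus_bicolor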